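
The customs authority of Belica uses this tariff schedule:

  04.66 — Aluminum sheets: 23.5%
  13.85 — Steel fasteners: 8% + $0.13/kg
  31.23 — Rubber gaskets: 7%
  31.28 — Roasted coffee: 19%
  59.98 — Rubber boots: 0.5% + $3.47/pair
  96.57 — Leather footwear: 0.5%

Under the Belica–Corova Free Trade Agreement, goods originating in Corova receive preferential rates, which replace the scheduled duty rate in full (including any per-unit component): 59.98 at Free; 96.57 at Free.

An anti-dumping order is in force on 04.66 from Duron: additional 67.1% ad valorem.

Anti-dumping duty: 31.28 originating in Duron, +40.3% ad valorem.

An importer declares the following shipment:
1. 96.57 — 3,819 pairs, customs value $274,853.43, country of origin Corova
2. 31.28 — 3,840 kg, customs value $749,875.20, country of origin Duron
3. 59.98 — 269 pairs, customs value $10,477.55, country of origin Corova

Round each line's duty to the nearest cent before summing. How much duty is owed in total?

Line 1 (96.57, Corova, 3,819 pairs, $274,853.43):
Base rate for 96.57 is 0.5%.
Origin Corova qualifies under the Belica–Corova agreement and 96.57 is covered: preferential rate Free applies instead.
Duty = $274,853.43 × 0% = $0.00.
Line 2 (31.28, Duron, 3,840 kg, $749,875.20):
Base rate for 31.28 is 19%.
Additional duty on 31.28 from Duron: +40.3%. Applied ad valorem rate: 19% + 40.3% = 59.3%.
Duty = $749,875.20 × 59.3% = $444,675.99.
Line 3 (59.98, Corova, 269 pairs, $10,477.55):
Base rate for 59.98 is 0.5% + $3.47/pair.
Origin Corova qualifies under the Belica–Corova agreement and 59.98 is covered: preferential rate Free applies instead.
Duty = $10,477.55 × 0% = $0.00.
Total = $0.00 + $444,675.99 + $0.00 = $444,675.99.

$444,675.99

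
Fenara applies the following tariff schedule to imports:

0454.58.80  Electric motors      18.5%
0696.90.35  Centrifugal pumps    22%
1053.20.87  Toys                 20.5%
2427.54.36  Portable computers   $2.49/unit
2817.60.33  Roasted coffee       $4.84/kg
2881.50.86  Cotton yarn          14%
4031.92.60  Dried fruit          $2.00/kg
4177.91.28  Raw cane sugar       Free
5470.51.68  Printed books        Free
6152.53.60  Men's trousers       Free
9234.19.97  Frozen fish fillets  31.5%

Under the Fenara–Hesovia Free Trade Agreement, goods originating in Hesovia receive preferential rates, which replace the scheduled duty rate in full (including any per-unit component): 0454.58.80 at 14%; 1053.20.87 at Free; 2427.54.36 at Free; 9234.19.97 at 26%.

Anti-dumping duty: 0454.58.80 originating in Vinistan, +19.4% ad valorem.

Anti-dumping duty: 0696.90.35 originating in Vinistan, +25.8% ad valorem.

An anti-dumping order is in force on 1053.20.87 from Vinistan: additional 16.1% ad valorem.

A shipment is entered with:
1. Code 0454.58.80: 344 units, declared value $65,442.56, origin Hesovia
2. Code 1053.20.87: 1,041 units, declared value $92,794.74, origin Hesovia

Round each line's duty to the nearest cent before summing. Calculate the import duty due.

$9,161.96

Line 1 (0454.58.80, Hesovia, 344 units, $65,442.56):
Base rate for 0454.58.80 is 18.5%.
Origin Hesovia qualifies under the Fenara–Hesovia agreement and 0454.58.80 is covered: preferential rate 14% applies instead.
The additional-duty order on 0454.58.80 targets Vinistan, not Hesovia; it does not apply.
Duty = $65,442.56 × 14% = $9,161.96.
Line 2 (1053.20.87, Hesovia, 1,041 units, $92,794.74):
Base rate for 1053.20.87 is 20.5%.
Origin Hesovia qualifies under the Fenara–Hesovia agreement and 1053.20.87 is covered: preferential rate Free applies instead.
The additional-duty order on 1053.20.87 targets Vinistan, not Hesovia; it does not apply.
Duty = $92,794.74 × 0% = $0.00.
Total = $9,161.96 + $0.00 = $9,161.96.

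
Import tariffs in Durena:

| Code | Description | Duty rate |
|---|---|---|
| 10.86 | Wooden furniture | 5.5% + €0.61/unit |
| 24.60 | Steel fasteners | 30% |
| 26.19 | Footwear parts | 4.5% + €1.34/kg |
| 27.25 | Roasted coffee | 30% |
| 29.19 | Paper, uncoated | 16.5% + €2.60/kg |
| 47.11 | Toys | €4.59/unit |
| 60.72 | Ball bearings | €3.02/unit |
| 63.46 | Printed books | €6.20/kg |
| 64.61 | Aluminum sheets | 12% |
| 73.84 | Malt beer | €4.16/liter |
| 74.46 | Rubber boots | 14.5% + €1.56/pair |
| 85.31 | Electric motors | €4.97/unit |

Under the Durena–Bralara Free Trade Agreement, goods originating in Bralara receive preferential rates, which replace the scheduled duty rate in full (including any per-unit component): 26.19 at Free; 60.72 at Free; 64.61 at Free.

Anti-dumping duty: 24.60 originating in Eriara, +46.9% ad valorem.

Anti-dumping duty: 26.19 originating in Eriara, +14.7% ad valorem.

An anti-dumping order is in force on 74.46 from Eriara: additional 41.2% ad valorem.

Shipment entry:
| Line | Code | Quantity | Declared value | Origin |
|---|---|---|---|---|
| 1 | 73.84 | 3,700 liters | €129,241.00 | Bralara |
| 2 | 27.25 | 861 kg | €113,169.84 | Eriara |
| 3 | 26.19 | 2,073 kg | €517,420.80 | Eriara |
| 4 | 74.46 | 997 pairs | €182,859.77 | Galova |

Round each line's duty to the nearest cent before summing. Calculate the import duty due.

Line 1 (73.84, Bralara, 3,700 liters, €129,241.00):
Base rate for 73.84 is €4.16/liter.
Origin Bralara is the FTA partner but 73.84 is not on the preference list; base rate stands.
Duty = 3,700 × €4.16 = €15,392.00.
Line 2 (27.25, Eriara, 861 kg, €113,169.84):
Base rate for 27.25 is 30%.
Duty = €113,169.84 × 30% = €33,950.95.
Line 3 (26.19, Eriara, 2,073 kg, €517,420.80):
Base rate for 26.19 is 4.5% + €1.34/kg.
26.19 has an FTA preferential rate, but origin Eriara is not Bralara; base rate stands.
Additional duty on 26.19 from Eriara: +14.7%. Applied ad valorem rate: 4.5% + 14.7% = 19.2%.
Duty = €517,420.80 × 19.2% + 2,073 × €1.34 = €102,122.61.
Line 4 (74.46, Galova, 997 pairs, €182,859.77):
Base rate for 74.46 is 14.5% + €1.56/pair.
The additional-duty order on 74.46 targets Eriara, not Galova; it does not apply.
Duty = €182,859.77 × 14.5% + 997 × €1.56 = €28,069.99.
Total = €15,392.00 + €33,950.95 + €102,122.61 + €28,069.99 = €179,535.55.

€179,535.55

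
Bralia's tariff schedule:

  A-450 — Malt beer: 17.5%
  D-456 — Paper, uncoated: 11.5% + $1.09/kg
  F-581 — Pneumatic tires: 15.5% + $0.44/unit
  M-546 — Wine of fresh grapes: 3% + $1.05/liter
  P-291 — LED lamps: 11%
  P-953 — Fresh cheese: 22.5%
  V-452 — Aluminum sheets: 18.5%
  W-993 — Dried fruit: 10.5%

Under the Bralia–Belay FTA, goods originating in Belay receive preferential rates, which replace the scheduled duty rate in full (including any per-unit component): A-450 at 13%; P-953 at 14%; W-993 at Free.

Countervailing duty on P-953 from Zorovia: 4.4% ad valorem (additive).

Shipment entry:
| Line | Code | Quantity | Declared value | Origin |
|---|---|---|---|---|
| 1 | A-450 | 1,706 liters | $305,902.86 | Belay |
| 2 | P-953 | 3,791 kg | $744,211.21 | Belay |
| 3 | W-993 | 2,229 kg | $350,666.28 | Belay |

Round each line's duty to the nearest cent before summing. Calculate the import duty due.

Line 1 (A-450, Belay, 1,706 liters, $305,902.86):
Base rate for A-450 is 17.5%.
Origin Belay qualifies under the Bralia–Belay agreement and A-450 is covered: preferential rate 13% applies instead.
Duty = $305,902.86 × 13% = $39,767.37.
Line 2 (P-953, Belay, 3,791 kg, $744,211.21):
Base rate for P-953 is 22.5%.
Origin Belay qualifies under the Bralia–Belay agreement and P-953 is covered: preferential rate 14% applies instead.
The additional-duty order on P-953 targets Zorovia, not Belay; it does not apply.
Duty = $744,211.21 × 14% = $104,189.57.
Line 3 (W-993, Belay, 2,229 kg, $350,666.28):
Base rate for W-993 is 10.5%.
Origin Belay qualifies under the Bralia–Belay agreement and W-993 is covered: preferential rate Free applies instead.
Duty = $350,666.28 × 0% = $0.00.
Total = $39,767.37 + $104,189.57 + $0.00 = $143,956.94.

$143,956.94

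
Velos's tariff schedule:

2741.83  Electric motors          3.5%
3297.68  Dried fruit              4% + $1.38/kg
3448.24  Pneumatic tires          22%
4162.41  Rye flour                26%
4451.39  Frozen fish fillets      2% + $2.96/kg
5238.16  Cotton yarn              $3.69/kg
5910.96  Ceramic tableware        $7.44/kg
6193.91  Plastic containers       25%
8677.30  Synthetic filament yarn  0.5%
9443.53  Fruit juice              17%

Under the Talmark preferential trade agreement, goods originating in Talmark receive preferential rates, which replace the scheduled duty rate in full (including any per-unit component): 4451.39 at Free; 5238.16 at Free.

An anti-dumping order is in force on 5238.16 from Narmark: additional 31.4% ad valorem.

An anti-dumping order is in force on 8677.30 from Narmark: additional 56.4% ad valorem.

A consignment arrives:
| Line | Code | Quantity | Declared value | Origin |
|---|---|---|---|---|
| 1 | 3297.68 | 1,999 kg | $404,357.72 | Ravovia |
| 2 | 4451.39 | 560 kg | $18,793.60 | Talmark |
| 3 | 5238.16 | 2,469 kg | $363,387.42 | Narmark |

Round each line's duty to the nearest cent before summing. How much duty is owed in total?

Line 1 (3297.68, Ravovia, 1,999 kg, $404,357.72):
Base rate for 3297.68 is 4% + $1.38/kg.
Duty = $404,357.72 × 4% + 1,999 × $1.38 = $18,932.93.
Line 2 (4451.39, Talmark, 560 kg, $18,793.60):
Base rate for 4451.39 is 2% + $2.96/kg.
Origin Talmark qualifies under the Velos–Talmark agreement and 4451.39 is covered: preferential rate Free applies instead.
Duty = $18,793.60 × 0% = $0.00.
Line 3 (5238.16, Narmark, 2,469 kg, $363,387.42):
Base rate for 5238.16 is $3.69/kg.
5238.16 has an FTA preferential rate, but origin Narmark is not Talmark; base rate stands.
Additional duty on 5238.16 from Narmark: +31.4% ad valorem. Applied ad valorem rate = 31.4%.
Duty = $363,387.42 × 31.4% + 2,469 × $3.69 = $123,214.26.
Total = $18,932.93 + $0.00 + $123,214.26 = $142,147.19.

$142,147.19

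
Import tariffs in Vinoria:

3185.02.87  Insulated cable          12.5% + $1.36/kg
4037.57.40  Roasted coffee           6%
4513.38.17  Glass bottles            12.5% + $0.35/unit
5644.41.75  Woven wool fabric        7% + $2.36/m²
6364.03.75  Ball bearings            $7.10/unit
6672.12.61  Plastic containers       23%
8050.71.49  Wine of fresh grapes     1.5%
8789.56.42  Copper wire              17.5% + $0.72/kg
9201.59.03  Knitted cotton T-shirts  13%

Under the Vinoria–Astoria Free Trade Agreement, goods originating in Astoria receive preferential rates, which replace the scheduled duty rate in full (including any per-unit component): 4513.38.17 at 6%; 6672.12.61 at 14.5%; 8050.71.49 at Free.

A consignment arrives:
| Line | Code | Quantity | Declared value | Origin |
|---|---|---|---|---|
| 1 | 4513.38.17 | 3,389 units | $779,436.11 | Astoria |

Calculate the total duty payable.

$46,766.17

Line 1 (4513.38.17, Astoria, 3,389 units, $779,436.11):
Base rate for 4513.38.17 is 12.5% + $0.35/unit.
Origin Astoria qualifies under the Vinoria–Astoria agreement and 4513.38.17 is covered: preferential rate 6% applies instead.
Duty = $779,436.11 × 6% = $46,766.17.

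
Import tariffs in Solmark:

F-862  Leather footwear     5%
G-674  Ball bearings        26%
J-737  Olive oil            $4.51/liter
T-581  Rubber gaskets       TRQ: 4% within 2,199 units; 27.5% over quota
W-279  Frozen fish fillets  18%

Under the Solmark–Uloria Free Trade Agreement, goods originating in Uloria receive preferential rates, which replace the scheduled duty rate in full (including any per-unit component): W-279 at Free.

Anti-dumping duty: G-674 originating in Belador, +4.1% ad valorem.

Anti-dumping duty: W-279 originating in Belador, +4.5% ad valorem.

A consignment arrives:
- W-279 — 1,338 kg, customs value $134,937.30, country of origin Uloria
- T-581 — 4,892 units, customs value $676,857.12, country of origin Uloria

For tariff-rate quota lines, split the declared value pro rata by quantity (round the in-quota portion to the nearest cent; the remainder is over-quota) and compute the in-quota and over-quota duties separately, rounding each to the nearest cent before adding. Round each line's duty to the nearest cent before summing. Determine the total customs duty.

$114,636.11

Line 1 (W-279, Uloria, 1,338 kg, $134,937.30):
Base rate for W-279 is 18%.
Origin Uloria qualifies under the Solmark–Uloria agreement and W-279 is covered: preferential rate Free applies instead.
The additional-duty order on W-279 targets Belador, not Uloria; it does not apply.
Duty = $134,937.30 × 0% = $0.00.
Line 2 (T-581, Uloria, 4,892 units, $676,857.12):
Code T-581 is under a tariff-rate quota (threshold 2,199 units). In-quota: 2,199 units at 4%; over-quota: 2,693 units at 27.5%.
Pro-rata value split: in-quota = $676,857.12 × 2,199/4,892 = $304,253.64; over-quota = $676,857.12 − $304,253.64 = $372,603.48.
In-quota duty = $304,253.64 × 4% = $12,170.15. Over-quota duty = $372,603.48 × 27.5% = $102,465.96.
Line duty = $12,170.15 + $102,465.96 = $114,636.11.
Total = $0.00 + $114,636.11 = $114,636.11.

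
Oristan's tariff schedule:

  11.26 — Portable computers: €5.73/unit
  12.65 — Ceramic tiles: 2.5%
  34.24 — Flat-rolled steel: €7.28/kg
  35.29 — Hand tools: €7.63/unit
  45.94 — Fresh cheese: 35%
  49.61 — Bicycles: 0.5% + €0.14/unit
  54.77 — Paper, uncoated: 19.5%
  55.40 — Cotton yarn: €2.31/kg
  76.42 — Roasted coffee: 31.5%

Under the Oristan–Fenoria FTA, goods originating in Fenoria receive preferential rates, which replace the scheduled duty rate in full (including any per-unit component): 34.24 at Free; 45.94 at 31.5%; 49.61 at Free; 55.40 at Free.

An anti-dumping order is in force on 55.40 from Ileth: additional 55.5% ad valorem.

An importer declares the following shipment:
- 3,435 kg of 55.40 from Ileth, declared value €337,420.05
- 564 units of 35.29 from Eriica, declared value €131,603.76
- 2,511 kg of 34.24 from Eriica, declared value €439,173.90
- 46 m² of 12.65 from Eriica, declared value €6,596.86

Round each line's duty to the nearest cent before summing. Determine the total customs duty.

€217,951.30

Line 1 (55.40, Ileth, 3,435 kg, €337,420.05):
Base rate for 55.40 is €2.31/kg.
55.40 has an FTA preferential rate, but origin Ileth is not Fenoria; base rate stands.
Additional duty on 55.40 from Ileth: +55.5% ad valorem. Applied ad valorem rate = 55.5%.
Duty = €337,420.05 × 55.5% + 3,435 × €2.31 = €195,202.98.
Line 2 (35.29, Eriica, 564 units, €131,603.76):
Base rate for 35.29 is €7.63/unit.
Duty = 564 × €7.63 = €4,303.32.
Line 3 (34.24, Eriica, 2,511 kg, €439,173.90):
Base rate for 34.24 is €7.28/kg.
34.24 has an FTA preferential rate, but origin Eriica is not Fenoria; base rate stands.
Duty = 2,511 × €7.28 = €18,280.08.
Line 4 (12.65, Eriica, 46 m², €6,596.86):
Base rate for 12.65 is 2.5%.
Duty = €6,596.86 × 2.5% = €164.92.
Total = €195,202.98 + €4,303.32 + €18,280.08 + €164.92 = €217,951.30.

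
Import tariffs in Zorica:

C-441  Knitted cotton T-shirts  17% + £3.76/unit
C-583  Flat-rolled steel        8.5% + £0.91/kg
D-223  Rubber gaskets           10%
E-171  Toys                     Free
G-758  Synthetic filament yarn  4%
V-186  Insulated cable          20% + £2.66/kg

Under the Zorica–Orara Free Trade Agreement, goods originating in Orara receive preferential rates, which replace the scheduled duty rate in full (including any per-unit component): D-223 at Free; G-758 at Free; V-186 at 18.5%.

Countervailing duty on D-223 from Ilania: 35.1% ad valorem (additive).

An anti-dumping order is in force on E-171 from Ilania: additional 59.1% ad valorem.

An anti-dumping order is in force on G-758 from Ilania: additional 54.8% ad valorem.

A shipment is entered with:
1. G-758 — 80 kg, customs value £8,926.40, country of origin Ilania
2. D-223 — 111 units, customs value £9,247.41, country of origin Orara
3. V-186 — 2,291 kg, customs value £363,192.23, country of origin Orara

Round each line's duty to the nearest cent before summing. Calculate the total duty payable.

Line 1 (G-758, Ilania, 80 kg, £8,926.40):
Base rate for G-758 is 4%.
G-758 has an FTA preferential rate, but origin Ilania is not Orara; base rate stands.
Additional duty on G-758 from Ilania: +54.8%. Applied ad valorem rate: 4% + 54.8% = 58.8%.
Duty = £8,926.40 × 58.8% = £5,248.72.
Line 2 (D-223, Orara, 111 units, £9,247.41):
Base rate for D-223 is 10%.
Origin Orara qualifies under the Zorica–Orara agreement and D-223 is covered: preferential rate Free applies instead.
The additional-duty order on D-223 targets Ilania, not Orara; it does not apply.
Duty = £9,247.41 × 0% = £0.00.
Line 3 (V-186, Orara, 2,291 kg, £363,192.23):
Base rate for V-186 is 20% + £2.66/kg.
Origin Orara qualifies under the Zorica–Orara agreement and V-186 is covered: preferential rate 18.5% applies instead.
Duty = £363,192.23 × 18.5% = £67,190.56.
Total = £5,248.72 + £0.00 + £67,190.56 = £72,439.28.

£72,439.28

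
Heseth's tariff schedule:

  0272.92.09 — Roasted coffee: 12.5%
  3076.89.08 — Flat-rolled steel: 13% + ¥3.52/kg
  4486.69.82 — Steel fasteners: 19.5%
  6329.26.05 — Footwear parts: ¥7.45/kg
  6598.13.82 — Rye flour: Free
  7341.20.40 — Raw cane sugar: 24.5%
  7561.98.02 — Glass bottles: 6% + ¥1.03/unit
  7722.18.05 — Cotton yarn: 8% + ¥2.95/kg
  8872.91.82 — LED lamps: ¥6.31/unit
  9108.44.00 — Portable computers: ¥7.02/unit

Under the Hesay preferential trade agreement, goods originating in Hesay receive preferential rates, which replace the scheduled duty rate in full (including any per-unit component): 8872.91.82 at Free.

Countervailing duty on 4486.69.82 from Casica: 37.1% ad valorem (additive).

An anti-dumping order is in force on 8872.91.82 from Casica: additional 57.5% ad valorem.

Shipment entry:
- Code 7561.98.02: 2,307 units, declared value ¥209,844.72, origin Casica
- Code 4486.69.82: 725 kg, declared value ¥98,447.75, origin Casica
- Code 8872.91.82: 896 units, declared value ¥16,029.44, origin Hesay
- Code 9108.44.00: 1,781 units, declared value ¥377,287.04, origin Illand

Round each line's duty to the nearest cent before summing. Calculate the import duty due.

Line 1 (7561.98.02, Casica, 2,307 units, ¥209,844.72):
Base rate for 7561.98.02 is 6% + ¥1.03/unit.
Duty = ¥209,844.72 × 6% + 2,307 × ¥1.03 = ¥14,966.89.
Line 2 (4486.69.82, Casica, 725 kg, ¥98,447.75):
Base rate for 4486.69.82 is 19.5%.
Additional duty on 4486.69.82 from Casica: +37.1%. Applied ad valorem rate: 19.5% + 37.1% = 56.6%.
Duty = ¥98,447.75 × 56.6% = ¥55,721.43.
Line 3 (8872.91.82, Hesay, 896 units, ¥16,029.44):
Base rate for 8872.91.82 is ¥6.31/unit.
Origin Hesay qualifies under the Heseth–Hesay agreement and 8872.91.82 is covered: preferential rate Free applies instead.
The additional-duty order on 8872.91.82 targets Casica, not Hesay; it does not apply.
Duty = ¥16,029.44 × 0% = ¥0.00.
Line 4 (9108.44.00, Illand, 1,781 units, ¥377,287.04):
Base rate for 9108.44.00 is ¥7.02/unit.
Duty = 1,781 × ¥7.02 = ¥12,502.62.
Total = ¥14,966.89 + ¥55,721.43 + ¥0.00 + ¥12,502.62 = ¥83,190.94.

¥83,190.94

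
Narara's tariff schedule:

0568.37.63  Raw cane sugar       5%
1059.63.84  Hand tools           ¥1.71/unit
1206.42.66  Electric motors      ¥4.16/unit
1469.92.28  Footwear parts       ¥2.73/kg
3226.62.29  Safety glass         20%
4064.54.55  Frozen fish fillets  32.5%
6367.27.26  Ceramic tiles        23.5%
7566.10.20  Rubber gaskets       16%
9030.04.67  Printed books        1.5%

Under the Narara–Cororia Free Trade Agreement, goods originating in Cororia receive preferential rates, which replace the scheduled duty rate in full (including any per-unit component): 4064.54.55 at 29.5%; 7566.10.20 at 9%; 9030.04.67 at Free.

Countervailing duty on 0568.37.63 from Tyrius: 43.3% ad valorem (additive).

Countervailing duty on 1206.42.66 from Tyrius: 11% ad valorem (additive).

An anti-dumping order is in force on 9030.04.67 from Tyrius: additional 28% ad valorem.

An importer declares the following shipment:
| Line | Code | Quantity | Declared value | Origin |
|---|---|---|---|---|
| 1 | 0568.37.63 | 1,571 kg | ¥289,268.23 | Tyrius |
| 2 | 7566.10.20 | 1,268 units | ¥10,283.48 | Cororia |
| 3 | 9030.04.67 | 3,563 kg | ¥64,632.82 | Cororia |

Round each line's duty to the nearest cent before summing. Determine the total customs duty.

Line 1 (0568.37.63, Tyrius, 1,571 kg, ¥289,268.23):
Base rate for 0568.37.63 is 5%.
Additional duty on 0568.37.63 from Tyrius: +43.3%. Applied ad valorem rate: 5% + 43.3% = 48.3%.
Duty = ¥289,268.23 × 48.3% = ¥139,716.56.
Line 2 (7566.10.20, Cororia, 1,268 units, ¥10,283.48):
Base rate for 7566.10.20 is 16%.
Origin Cororia qualifies under the Narara–Cororia agreement and 7566.10.20 is covered: preferential rate 9% applies instead.
Duty = ¥10,283.48 × 9% = ¥925.51.
Line 3 (9030.04.67, Cororia, 3,563 kg, ¥64,632.82):
Base rate for 9030.04.67 is 1.5%.
Origin Cororia qualifies under the Narara–Cororia agreement and 9030.04.67 is covered: preferential rate Free applies instead.
The additional-duty order on 9030.04.67 targets Tyrius, not Cororia; it does not apply.
Duty = ¥64,632.82 × 0% = ¥0.00.
Total = ¥139,716.56 + ¥925.51 + ¥0.00 = ¥140,642.07.

¥140,642.07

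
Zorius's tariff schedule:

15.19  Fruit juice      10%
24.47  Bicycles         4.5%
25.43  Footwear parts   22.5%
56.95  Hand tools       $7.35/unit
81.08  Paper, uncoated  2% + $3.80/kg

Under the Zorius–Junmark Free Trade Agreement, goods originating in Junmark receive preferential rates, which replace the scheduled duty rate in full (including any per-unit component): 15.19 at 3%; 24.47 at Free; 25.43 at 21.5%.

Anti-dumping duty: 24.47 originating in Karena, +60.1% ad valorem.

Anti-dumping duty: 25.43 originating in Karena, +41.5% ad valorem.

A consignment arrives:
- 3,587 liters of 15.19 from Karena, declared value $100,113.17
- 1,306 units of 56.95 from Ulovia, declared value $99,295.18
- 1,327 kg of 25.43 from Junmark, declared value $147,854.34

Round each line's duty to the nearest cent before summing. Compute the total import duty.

$51,399.10

Line 1 (15.19, Karena, 3,587 liters, $100,113.17):
Base rate for 15.19 is 10%.
15.19 has an FTA preferential rate, but origin Karena is not Junmark; base rate stands.
Duty = $100,113.17 × 10% = $10,011.32.
Line 2 (56.95, Ulovia, 1,306 units, $99,295.18):
Base rate for 56.95 is $7.35/unit.
Duty = 1,306 × $7.35 = $9,599.10.
Line 3 (25.43, Junmark, 1,327 kg, $147,854.34):
Base rate for 25.43 is 22.5%.
Origin Junmark qualifies under the Zorius–Junmark agreement and 25.43 is covered: preferential rate 21.5% applies instead.
The additional-duty order on 25.43 targets Karena, not Junmark; it does not apply.
Duty = $147,854.34 × 21.5% = $31,788.68.
Total = $10,011.32 + $9,599.10 + $31,788.68 = $51,399.10.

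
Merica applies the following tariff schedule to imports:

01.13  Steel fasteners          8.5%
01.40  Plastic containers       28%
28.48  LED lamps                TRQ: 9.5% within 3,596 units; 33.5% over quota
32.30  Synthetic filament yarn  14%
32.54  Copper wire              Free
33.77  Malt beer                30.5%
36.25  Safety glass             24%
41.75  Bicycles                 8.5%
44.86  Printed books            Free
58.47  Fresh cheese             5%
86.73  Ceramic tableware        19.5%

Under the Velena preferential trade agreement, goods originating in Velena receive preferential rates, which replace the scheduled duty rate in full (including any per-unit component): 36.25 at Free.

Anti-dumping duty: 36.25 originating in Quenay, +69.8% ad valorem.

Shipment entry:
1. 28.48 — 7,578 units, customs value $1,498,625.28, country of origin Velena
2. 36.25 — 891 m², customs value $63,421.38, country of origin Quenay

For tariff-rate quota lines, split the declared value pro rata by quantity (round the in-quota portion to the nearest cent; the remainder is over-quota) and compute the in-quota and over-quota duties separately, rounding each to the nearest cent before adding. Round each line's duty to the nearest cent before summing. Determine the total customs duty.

Line 1 (28.48, Velena, 7,578 units, $1,498,625.28):
Code 28.48 is under a tariff-rate quota (threshold 3,596 units). In-quota: 3,596 units at 9.5%; over-quota: 3,982 units at 33.5%.
Pro-rata value split: in-quota = $1,498,625.28 × 3,596/7,578 = $711,144.96; over-quota = $1,498,625.28 − $711,144.96 = $787,480.32.
In-quota duty = $711,144.96 × 9.5% = $67,558.77. Over-quota duty = $787,480.32 × 33.5% = $263,805.91.
Line duty = $67,558.77 + $263,805.91 = $331,364.68.
Line 2 (36.25, Quenay, 891 m², $63,421.38):
Base rate for 36.25 is 24%.
36.25 has an FTA preferential rate, but origin Quenay is not Velena; base rate stands.
Additional duty on 36.25 from Quenay: +69.8%. Applied ad valorem rate: 24% + 69.8% = 93.8%.
Duty = $63,421.38 × 93.8% = $59,489.25.
Total = $331,364.68 + $59,489.25 = $390,853.93.

$390,853.93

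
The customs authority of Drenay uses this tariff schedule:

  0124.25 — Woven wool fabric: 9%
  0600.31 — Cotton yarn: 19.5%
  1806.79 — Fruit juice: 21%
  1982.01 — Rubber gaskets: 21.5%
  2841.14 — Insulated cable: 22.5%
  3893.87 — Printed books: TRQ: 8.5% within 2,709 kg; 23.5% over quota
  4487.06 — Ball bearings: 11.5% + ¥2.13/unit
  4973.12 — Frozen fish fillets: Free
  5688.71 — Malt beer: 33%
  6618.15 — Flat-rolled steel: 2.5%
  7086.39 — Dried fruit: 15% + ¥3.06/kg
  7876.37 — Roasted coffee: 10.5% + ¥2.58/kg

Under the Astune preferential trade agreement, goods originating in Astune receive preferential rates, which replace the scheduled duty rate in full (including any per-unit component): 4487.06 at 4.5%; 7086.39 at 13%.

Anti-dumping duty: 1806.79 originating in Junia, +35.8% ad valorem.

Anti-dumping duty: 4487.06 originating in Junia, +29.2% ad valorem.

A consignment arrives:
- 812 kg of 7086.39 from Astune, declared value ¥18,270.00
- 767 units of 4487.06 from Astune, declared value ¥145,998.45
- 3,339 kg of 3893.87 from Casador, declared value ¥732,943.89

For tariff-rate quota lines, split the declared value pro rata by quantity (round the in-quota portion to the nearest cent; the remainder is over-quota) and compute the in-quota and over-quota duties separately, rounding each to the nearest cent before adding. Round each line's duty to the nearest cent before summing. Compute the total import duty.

¥91,988.96

Line 1 (7086.39, Astune, 812 kg, ¥18,270.00):
Base rate for 7086.39 is 15% + ¥3.06/kg.
Origin Astune qualifies under the Drenay–Astune agreement and 7086.39 is covered: preferential rate 13% applies instead.
Duty = ¥18,270.00 × 13% = ¥2,375.10.
Line 2 (4487.06, Astune, 767 units, ¥145,998.45):
Base rate for 4487.06 is 11.5% + ¥2.13/unit.
Origin Astune qualifies under the Drenay–Astune agreement and 4487.06 is covered: preferential rate 4.5% applies instead.
The additional-duty order on 4487.06 targets Junia, not Astune; it does not apply.
Duty = ¥145,998.45 × 4.5% = ¥6,569.93.
Line 3 (3893.87, Casador, 3,339 kg, ¥732,943.89):
Code 3893.87 is under a tariff-rate quota (threshold 2,709 kg). In-quota: 2,709 kg at 8.5%; over-quota: 630 kg at 23.5%.
Pro-rata value split: in-quota = ¥732,943.89 × 2,709/3,339 = ¥594,652.59; over-quota = ¥732,943.89 − ¥594,652.59 = ¥138,291.30.
In-quota duty = ¥594,652.59 × 8.5% = ¥50,545.47. Over-quota duty = ¥138,291.30 × 23.5% = ¥32,498.46.
Line duty = ¥50,545.47 + ¥32,498.46 = ¥83,043.93.
Total = ¥2,375.10 + ¥6,569.93 + ¥83,043.93 = ¥91,988.96.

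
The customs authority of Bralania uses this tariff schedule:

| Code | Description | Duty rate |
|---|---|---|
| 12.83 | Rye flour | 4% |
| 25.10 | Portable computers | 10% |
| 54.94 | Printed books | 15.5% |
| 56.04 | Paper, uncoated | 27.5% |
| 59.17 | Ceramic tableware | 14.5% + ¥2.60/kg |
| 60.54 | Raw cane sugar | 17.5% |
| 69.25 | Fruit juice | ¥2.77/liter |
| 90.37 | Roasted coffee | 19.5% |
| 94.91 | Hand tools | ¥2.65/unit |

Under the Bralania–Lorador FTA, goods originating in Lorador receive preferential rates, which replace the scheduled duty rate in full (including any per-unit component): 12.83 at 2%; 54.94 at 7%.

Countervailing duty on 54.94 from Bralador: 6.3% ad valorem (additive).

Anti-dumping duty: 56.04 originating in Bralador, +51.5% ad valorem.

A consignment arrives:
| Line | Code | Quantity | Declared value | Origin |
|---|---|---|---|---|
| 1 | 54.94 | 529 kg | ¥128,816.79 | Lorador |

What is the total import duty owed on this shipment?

¥9,017.18

Line 1 (54.94, Lorador, 529 kg, ¥128,816.79):
Base rate for 54.94 is 15.5%.
Origin Lorador qualifies under the Bralania–Lorador agreement and 54.94 is covered: preferential rate 7% applies instead.
The additional-duty order on 54.94 targets Bralador, not Lorador; it does not apply.
Duty = ¥128,816.79 × 7% = ¥9,017.18.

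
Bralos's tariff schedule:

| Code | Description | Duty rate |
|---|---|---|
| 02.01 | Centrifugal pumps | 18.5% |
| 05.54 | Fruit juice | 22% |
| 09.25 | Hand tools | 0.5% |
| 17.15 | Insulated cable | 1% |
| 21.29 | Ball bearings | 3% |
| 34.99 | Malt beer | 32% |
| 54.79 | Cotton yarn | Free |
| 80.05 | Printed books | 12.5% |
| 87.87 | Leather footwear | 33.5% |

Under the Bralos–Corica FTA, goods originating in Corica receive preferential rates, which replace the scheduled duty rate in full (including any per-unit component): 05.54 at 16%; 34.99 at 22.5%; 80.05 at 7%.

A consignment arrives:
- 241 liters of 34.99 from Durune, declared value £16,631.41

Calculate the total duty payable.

£5,322.05

Line 1 (34.99, Durune, 241 liters, £16,631.41):
Base rate for 34.99 is 32%.
34.99 has an FTA preferential rate, but origin Durune is not Corica; base rate stands.
Duty = £16,631.41 × 32% = £5,322.05.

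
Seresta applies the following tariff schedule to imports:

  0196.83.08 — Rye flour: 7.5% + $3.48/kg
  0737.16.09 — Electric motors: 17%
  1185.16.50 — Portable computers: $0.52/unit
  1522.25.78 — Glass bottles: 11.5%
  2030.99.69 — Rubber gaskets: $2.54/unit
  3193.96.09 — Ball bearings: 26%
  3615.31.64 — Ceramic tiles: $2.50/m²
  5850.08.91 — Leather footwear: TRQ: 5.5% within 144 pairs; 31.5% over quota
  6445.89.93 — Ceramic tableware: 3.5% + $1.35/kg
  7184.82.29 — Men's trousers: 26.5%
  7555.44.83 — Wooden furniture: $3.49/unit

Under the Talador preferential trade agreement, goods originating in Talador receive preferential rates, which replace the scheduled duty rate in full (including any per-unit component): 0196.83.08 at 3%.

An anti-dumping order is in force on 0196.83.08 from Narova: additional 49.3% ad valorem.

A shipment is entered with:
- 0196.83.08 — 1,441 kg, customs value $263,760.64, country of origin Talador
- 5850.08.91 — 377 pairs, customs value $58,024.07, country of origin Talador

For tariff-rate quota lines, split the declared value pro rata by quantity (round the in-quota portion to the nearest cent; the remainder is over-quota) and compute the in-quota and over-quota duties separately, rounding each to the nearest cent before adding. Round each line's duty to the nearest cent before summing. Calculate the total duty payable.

Line 1 (0196.83.08, Talador, 1,441 kg, $263,760.64):
Base rate for 0196.83.08 is 7.5% + $3.48/kg.
Origin Talador qualifies under the Seresta–Talador agreement and 0196.83.08 is covered: preferential rate 3% applies instead.
The additional-duty order on 0196.83.08 targets Narova, not Talador; it does not apply.
Duty = $263,760.64 × 3% = $7,912.82.
Line 2 (5850.08.91, Talador, 377 pairs, $58,024.07):
Code 5850.08.91 is under a tariff-rate quota (threshold 144 pairs). In-quota: 144 pairs at 5.5%; over-quota: 233 pairs at 31.5%.
Pro-rata value split: in-quota = $58,024.07 × 144/377 = $22,163.04; over-quota = $58,024.07 − $22,163.04 = $35,861.03.
In-quota duty = $22,163.04 × 5.5% = $1,218.97. Over-quota duty = $35,861.03 × 31.5% = $11,296.22.
Line duty = $1,218.97 + $11,296.22 = $12,515.19.
Total = $7,912.82 + $12,515.19 = $20,428.01.

$20,428.01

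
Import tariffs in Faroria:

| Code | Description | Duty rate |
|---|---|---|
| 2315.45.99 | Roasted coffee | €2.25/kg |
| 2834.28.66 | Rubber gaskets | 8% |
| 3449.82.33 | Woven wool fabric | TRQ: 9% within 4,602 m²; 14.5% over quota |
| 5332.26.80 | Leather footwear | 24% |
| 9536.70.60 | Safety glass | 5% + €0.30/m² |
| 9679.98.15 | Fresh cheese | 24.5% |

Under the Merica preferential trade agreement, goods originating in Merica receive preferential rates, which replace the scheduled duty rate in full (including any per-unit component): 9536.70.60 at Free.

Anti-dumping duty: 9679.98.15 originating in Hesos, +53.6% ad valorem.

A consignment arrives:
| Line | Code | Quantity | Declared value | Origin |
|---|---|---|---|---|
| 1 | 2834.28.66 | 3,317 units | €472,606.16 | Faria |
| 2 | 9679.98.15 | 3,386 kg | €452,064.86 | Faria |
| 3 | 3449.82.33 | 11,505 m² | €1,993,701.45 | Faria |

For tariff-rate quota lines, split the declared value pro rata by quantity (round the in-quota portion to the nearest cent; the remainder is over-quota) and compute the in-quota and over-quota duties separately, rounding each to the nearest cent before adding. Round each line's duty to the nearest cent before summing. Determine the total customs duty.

€393,789.66

Line 1 (2834.28.66, Faria, 3,317 units, €472,606.16):
Base rate for 2834.28.66 is 8%.
Duty = €472,606.16 × 8% = €37,808.49.
Line 2 (9679.98.15, Faria, 3,386 kg, €452,064.86):
Base rate for 9679.98.15 is 24.5%.
The additional-duty order on 9679.98.15 targets Hesos, not Faria; it does not apply.
Duty = €452,064.86 × 24.5% = €110,755.89.
Line 3 (3449.82.33, Faria, 11,505 m², €1,993,701.45):
Code 3449.82.33 is under a tariff-rate quota (threshold 4,602 m²). In-quota: 4,602 m² at 9%; over-quota: 6,903 m² at 14.5%.
Pro-rata value split: in-quota = €1,993,701.45 × 4,602/11,505 = €797,480.58; over-quota = €1,993,701.45 − €797,480.58 = €1,196,220.87.
In-quota duty = €797,480.58 × 9% = €71,773.25. Over-quota duty = €1,196,220.87 × 14.5% = €173,452.03.
Line duty = €71,773.25 + €173,452.03 = €245,225.28.
Total = €37,808.49 + €110,755.89 + €245,225.28 = €393,789.66.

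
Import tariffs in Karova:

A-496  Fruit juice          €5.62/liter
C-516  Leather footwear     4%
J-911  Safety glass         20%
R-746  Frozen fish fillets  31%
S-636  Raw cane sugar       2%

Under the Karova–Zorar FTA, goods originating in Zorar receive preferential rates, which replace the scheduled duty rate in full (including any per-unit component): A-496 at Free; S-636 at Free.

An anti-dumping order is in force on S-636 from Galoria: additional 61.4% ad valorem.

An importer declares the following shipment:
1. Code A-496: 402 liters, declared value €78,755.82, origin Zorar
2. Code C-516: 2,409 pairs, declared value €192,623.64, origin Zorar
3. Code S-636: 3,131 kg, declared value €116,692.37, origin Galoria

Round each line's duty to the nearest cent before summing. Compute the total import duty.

€81,687.91

Line 1 (A-496, Zorar, 402 liters, €78,755.82):
Base rate for A-496 is €5.62/liter.
Origin Zorar qualifies under the Karova–Zorar agreement and A-496 is covered: preferential rate Free applies instead.
Duty = €78,755.82 × 0% = €0.00.
Line 2 (C-516, Zorar, 2,409 pairs, €192,623.64):
Base rate for C-516 is 4%.
Origin Zorar is the FTA partner but C-516 is not on the preference list; base rate stands.
Duty = €192,623.64 × 4% = €7,704.95.
Line 3 (S-636, Galoria, 3,131 kg, €116,692.37):
Base rate for S-636 is 2%.
S-636 has an FTA preferential rate, but origin Galoria is not Zorar; base rate stands.
Additional duty on S-636 from Galoria: +61.4%. Applied ad valorem rate: 2% + 61.4% = 63.4%.
Duty = €116,692.37 × 63.4% = €73,982.96.
Total = €0.00 + €7,704.95 + €73,982.96 = €81,687.91.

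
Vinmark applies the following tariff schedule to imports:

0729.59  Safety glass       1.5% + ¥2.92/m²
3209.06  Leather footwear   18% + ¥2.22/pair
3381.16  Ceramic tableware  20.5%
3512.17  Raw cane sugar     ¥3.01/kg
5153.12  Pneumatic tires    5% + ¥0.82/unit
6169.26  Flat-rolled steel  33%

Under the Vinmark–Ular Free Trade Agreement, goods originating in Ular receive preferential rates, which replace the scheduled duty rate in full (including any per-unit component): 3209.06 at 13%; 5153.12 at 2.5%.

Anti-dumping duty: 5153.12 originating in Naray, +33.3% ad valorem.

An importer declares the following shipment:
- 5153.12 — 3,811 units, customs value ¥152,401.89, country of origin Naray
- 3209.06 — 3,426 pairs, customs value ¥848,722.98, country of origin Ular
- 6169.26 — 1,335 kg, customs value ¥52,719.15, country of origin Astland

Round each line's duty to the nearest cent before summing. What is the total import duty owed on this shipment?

Line 1 (5153.12, Naray, 3,811 units, ¥152,401.89):
Base rate for 5153.12 is 5% + ¥0.82/unit.
5153.12 has an FTA preferential rate, but origin Naray is not Ular; base rate stands.
Additional duty on 5153.12 from Naray: +33.3%. Applied ad valorem rate: 5% + 33.3% = 38.3%.
Duty = ¥152,401.89 × 38.3% + 3,811 × ¥0.82 = ¥61,494.94.
Line 2 (3209.06, Ular, 3,426 pairs, ¥848,722.98):
Base rate for 3209.06 is 18% + ¥2.22/pair.
Origin Ular qualifies under the Vinmark–Ular agreement and 3209.06 is covered: preferential rate 13% applies instead.
Duty = ¥848,722.98 × 13% = ¥110,333.99.
Line 3 (6169.26, Astland, 1,335 kg, ¥52,719.15):
Base rate for 6169.26 is 33%.
Duty = ¥52,719.15 × 33% = ¥17,397.32.
Total = ¥61,494.94 + ¥110,333.99 + ¥17,397.32 = ¥189,226.25.

¥189,226.25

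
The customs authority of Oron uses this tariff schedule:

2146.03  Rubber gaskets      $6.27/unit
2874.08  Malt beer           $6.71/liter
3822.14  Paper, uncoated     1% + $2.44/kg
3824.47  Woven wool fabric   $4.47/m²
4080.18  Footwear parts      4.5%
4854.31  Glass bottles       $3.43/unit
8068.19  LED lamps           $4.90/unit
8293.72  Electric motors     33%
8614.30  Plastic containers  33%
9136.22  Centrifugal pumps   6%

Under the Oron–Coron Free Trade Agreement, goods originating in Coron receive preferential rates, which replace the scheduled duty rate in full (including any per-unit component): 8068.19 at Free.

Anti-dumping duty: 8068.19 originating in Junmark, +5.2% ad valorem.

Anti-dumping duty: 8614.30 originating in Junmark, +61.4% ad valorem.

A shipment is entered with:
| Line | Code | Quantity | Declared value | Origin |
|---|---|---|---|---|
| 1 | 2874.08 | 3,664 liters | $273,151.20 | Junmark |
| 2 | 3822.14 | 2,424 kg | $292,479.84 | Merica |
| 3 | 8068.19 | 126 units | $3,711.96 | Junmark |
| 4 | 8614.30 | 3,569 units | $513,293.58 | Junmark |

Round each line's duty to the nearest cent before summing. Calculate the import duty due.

$518,784.36

Line 1 (2874.08, Junmark, 3,664 liters, $273,151.20):
Base rate for 2874.08 is $6.71/liter.
Duty = 3,664 × $6.71 = $24,585.44.
Line 2 (3822.14, Merica, 2,424 kg, $292,479.84):
Base rate for 3822.14 is 1% + $2.44/kg.
Duty = $292,479.84 × 1% + 2,424 × $2.44 = $8,839.36.
Line 3 (8068.19, Junmark, 126 units, $3,711.96):
Base rate for 8068.19 is $4.90/unit.
8068.19 has an FTA preferential rate, but origin Junmark is not Coron; base rate stands.
Additional duty on 8068.19 from Junmark: +5.2% ad valorem. Applied ad valorem rate = 5.2%.
Duty = $3,711.96 × 5.2% + 126 × $4.90 = $810.42.
Line 4 (8614.30, Junmark, 3,569 units, $513,293.58):
Base rate for 8614.30 is 33%.
Additional duty on 8614.30 from Junmark: +61.4%. Applied ad valorem rate: 33% + 61.4% = 94.4%.
Duty = $513,293.58 × 94.4% = $484,549.14.
Total = $24,585.44 + $8,839.36 + $810.42 + $484,549.14 = $518,784.36.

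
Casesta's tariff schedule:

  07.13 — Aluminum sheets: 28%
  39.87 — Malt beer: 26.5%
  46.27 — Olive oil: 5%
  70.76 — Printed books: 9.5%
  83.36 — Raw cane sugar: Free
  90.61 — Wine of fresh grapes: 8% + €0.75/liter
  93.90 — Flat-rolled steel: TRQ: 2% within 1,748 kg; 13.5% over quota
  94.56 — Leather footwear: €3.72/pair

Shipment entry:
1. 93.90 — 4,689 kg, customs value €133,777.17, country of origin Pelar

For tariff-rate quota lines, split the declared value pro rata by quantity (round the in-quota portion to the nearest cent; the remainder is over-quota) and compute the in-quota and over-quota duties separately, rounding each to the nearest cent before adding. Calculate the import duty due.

Line 1 (93.90, Pelar, 4,689 kg, €133,777.17):
Code 93.90 is under a tariff-rate quota (threshold 1,748 kg). In-quota: 1,748 kg at 2%; over-quota: 2,941 kg at 13.5%.
Pro-rata value split: in-quota = €133,777.17 × 1,748/4,689 = €49,870.44; over-quota = €133,777.17 − €49,870.44 = €83,906.73.
In-quota duty = €49,870.44 × 2% = €997.41. Over-quota duty = €83,906.73 × 13.5% = €11,327.41.
Line duty = €997.41 + €11,327.41 = €12,324.82.

€12,324.82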